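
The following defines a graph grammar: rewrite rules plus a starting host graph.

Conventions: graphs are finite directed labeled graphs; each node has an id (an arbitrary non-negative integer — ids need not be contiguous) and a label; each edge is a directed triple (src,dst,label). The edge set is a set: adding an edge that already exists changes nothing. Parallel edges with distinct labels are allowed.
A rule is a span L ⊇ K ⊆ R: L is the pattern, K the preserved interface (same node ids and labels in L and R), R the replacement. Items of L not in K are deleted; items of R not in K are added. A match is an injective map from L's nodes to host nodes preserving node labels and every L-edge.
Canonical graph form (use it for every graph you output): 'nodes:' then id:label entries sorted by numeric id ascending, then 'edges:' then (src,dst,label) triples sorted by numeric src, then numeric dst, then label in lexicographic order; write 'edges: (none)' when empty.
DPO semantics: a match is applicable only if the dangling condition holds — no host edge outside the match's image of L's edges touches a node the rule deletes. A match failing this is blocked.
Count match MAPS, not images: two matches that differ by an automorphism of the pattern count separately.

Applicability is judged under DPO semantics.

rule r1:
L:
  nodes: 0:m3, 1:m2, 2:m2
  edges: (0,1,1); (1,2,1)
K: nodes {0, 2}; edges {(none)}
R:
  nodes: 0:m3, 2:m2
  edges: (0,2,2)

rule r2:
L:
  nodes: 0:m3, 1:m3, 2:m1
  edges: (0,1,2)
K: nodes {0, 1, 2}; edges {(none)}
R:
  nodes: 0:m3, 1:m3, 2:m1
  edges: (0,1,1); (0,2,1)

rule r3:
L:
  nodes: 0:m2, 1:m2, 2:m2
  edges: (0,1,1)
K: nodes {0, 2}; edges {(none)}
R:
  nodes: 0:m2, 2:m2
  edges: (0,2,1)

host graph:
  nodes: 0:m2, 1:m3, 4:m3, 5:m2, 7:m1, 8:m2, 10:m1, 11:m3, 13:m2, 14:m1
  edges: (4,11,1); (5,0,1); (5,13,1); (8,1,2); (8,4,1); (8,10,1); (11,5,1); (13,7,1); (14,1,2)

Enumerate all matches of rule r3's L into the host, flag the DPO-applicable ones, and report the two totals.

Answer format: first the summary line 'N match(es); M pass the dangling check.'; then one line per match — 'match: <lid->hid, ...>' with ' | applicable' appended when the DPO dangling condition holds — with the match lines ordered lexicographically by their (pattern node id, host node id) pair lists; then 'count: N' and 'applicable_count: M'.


4 match(es); 2 pass the dangling check.
match: 0->5, 1->0, 2->8 | applicable
match: 0->5, 1->0, 2->13 | applicable
match: 0->5, 1->13, 2->0
match: 0->5, 1->13, 2->8
count: 4
applicable_count: 2


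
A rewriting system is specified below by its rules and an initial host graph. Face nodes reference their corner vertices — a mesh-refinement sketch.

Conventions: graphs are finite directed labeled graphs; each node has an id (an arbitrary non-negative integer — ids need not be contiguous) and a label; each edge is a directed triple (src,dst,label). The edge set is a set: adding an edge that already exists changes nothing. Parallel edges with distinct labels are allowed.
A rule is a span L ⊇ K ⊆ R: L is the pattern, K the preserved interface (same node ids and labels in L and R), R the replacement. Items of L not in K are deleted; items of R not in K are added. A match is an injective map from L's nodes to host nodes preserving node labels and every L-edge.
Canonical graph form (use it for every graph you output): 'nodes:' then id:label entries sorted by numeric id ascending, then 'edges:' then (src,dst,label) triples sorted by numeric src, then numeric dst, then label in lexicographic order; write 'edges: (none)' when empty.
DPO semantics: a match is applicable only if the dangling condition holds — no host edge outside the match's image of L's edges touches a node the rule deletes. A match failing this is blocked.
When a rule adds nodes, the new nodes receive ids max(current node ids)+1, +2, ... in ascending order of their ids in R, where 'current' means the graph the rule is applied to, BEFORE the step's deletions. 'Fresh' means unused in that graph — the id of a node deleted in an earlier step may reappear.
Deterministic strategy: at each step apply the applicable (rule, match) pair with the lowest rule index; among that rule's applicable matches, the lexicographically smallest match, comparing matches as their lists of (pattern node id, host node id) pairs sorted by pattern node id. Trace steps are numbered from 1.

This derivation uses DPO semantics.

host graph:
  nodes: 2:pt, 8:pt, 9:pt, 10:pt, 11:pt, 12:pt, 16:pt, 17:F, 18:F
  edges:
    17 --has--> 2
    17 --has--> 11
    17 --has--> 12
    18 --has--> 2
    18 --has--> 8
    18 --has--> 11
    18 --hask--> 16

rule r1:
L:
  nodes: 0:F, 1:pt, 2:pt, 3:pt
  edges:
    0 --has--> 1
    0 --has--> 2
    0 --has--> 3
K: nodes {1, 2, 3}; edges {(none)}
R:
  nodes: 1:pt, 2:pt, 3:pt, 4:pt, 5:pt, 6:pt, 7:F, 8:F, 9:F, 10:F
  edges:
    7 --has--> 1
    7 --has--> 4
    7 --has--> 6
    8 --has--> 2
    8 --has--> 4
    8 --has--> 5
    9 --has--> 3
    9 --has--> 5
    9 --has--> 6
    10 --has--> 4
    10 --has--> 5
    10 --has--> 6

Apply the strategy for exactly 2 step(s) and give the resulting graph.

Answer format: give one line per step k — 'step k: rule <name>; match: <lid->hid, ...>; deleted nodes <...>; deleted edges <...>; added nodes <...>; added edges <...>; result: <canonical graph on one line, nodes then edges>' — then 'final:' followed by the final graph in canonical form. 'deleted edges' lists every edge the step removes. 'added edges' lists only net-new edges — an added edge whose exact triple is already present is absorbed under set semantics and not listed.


step 1: rule r1; match: 0->17, 1->2, 2->11, 3->12; deleted nodes 17; deleted edges (17,2,has); (17,11,has); (17,12,has); added nodes 19, 20, 21, 22, 23, 24, 25; added edges (22,2,has); (22,19,has); (22,21,has); (23,11,has); (23,19,has); (23,20,has); (24,12,has); (24,20,has); (24,21,has); (25,19,has); (25,20,has); (25,21,has); result: nodes: 2:pt, 8:pt, 9:pt, 10:pt, 11:pt, 12:pt, 16:pt, 18:F, 19:pt, 20:pt, 21:pt, 22:F, 23:F, 24:F, 25:F edges: (18,2,has); (18,8,has); (18,11,has); (18,16,hask); (22,2,has); (22,19,has); (22,21,has); (23,11,has); (23,19,has); (23,20,has); (24,12,has); (24,20,has); (24,21,has); (25,19,has); (25,20,has); (25,21,has)
step 2: rule r1; match: 0->22, 1->2, 2->19, 3->21; deleted nodes 22; deleted edges (22,2,has); (22,19,has); (22,21,has); added nodes 26, 27, 28, 29, 30, 31, 32; added edges (29,2,has); (29,26,has); (29,28,has); (30,19,has); (30,26,has); (30,27,has); (31,21,has); (31,27,has); (31,28,has); (32,26,has); (32,27,has); (32,28,has); result: nodes: 2:pt, 8:pt, 9:pt, 10:pt, 11:pt, 12:pt, 16:pt, 18:F, 19:pt, 20:pt, 21:pt, 23:F, 24:F, 25:F, 26:pt, 27:pt, 28:pt, 29:F, 30:F, 31:F, 32:F edges: (18,2,has); (18,8,has); (18,11,has); (18,16,hask); (23,11,has); (23,19,has); (23,20,has); (24,12,has); (24,20,has); (24,21,has); (25,19,has); (25,20,has); (25,21,has); (29,2,has); (29,26,has); (29,28,has); (30,19,has); (30,26,has); (30,27,has); (31,21,has); (31,27,has); (31,28,has); (32,26,has); (32,27,has); (32,28,has)
final:
nodes: 2:pt, 8:pt, 9:pt, 10:pt, 11:pt, 12:pt, 16:pt, 18:F, 19:pt, 20:pt, 21:pt, 23:F, 24:F, 25:F, 26:pt, 27:pt, 28:pt, 29:F, 30:F, 31:F, 32:F
edges: (18,2,has); (18,8,has); (18,11,has); (18,16,hask); (23,11,has); (23,19,has); (23,20,has); (24,12,has); (24,20,has); (24,21,has); (25,19,has); (25,20,has); (25,21,has); (29,2,has); (29,26,has); (29,28,has); (30,19,has); (30,26,has); (30,27,has); (31,21,has); (31,27,has); (31,28,has); (32,26,has); (32,27,has); (32,28,has)


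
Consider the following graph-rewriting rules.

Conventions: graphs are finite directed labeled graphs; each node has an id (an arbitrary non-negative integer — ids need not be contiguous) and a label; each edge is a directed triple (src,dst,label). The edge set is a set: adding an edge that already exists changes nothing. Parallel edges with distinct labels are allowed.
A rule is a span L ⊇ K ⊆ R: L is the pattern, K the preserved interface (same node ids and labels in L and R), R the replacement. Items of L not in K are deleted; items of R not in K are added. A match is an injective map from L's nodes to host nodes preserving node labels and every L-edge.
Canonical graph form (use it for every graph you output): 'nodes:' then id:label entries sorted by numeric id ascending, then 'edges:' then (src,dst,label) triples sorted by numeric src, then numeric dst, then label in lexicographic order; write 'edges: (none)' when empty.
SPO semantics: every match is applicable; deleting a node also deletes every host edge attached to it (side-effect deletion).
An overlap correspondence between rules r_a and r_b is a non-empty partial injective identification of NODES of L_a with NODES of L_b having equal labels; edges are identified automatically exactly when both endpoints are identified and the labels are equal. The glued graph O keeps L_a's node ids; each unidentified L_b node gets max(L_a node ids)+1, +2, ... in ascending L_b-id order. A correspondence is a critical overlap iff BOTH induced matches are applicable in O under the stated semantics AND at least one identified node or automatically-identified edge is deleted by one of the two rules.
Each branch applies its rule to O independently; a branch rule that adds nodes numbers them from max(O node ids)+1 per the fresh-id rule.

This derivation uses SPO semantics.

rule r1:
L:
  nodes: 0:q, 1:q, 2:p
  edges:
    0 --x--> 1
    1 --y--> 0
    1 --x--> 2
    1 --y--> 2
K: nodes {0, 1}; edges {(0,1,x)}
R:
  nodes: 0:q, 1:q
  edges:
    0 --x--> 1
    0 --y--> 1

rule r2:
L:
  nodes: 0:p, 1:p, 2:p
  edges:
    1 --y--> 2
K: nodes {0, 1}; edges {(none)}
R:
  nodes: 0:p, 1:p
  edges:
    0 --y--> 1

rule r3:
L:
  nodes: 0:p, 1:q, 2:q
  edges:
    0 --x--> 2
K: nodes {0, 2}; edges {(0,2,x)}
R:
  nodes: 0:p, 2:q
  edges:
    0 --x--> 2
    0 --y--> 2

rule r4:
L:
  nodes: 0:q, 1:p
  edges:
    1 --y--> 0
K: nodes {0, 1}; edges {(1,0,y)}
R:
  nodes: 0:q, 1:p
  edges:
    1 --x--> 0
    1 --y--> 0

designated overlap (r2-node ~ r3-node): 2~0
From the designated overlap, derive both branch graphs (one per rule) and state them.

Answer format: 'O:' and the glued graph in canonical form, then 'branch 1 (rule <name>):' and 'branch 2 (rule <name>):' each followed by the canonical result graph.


O:
nodes: 0:p, 1:p, 2:p, 3:q, 4:q
edges: (1,2,y); (2,4,x)
branch 1 (rule r2):
nodes: 0:p, 1:p, 3:q, 4:q
edges: (0,1,y)
branch 2 (rule r3):
nodes: 0:p, 1:p, 2:p, 4:q
edges: (1,2,y); (2,4,x); (2,4,y)


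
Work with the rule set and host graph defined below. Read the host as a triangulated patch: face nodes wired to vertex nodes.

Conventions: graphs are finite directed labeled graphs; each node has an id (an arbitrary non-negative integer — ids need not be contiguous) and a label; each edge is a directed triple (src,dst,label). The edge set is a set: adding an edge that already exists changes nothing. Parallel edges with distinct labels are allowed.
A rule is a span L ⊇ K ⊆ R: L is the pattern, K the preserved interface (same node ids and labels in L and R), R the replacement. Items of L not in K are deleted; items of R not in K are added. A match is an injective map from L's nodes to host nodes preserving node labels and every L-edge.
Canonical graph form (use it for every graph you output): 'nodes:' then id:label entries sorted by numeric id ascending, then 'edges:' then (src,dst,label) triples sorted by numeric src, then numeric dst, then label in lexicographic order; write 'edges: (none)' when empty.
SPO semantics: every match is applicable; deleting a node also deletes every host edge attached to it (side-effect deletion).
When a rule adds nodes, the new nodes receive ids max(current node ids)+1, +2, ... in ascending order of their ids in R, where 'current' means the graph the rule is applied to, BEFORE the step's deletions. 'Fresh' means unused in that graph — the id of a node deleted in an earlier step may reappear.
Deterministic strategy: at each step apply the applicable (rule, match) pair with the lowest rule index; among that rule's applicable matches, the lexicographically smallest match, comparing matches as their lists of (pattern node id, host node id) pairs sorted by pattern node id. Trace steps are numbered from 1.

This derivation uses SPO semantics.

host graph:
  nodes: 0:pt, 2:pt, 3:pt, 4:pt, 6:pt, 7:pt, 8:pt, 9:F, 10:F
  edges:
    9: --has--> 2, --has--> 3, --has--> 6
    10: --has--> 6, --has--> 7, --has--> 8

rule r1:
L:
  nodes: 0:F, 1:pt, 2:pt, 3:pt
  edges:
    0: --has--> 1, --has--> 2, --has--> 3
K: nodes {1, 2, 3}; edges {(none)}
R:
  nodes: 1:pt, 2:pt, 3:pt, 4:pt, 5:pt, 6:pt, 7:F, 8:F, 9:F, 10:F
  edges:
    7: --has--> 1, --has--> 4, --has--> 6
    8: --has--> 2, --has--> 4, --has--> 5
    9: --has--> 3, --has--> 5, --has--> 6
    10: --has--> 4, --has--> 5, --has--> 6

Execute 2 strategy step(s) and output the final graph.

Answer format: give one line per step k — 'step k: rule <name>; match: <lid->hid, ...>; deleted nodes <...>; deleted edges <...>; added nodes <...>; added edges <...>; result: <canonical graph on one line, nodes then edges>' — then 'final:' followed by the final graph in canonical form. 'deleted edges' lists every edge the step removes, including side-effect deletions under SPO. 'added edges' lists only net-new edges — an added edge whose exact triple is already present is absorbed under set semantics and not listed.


step 1: rule r1; match: 0->9, 1->2, 2->3, 3->6; deleted nodes 9; deleted edges (9,2,has); (9,3,has); (9,6,has); added nodes 11, 12, 13, 14, 15, 16, 17; added edges (14,2,has); (14,11,has); (14,13,has); (15,3,has); (15,11,has); (15,12,has); (16,6,has); (16,12,has); (16,13,has); (17,11,has); (17,12,has); (17,13,has); result: nodes: 0:pt, 2:pt, 3:pt, 4:pt, 6:pt, 7:pt, 8:pt, 10:F, 11:pt, 12:pt, 13:pt, 14:F, 15:F, 16:F, 17:F edges: (10,6,has); (10,7,has); (10,8,has); (14,2,has); (14,11,has); (14,13,has); (15,3,has); (15,11,has); (15,12,has); (16,6,has); (16,12,has); (16,13,has); (17,11,has); (17,12,has); (17,13,has)
step 2: rule r1; match: 0->10, 1->6, 2->7, 3->8; deleted nodes 10; deleted edges (10,6,has); (10,7,has); (10,8,has); added nodes 18, 19, 20, 21, 22, 23, 24; added edges (21,6,has); (21,18,has); (21,20,has); (22,7,has); (22,18,has); (22,19,has); (23,8,has); (23,19,has); (23,20,has); (24,18,has); (24,19,has); (24,20,has); result: nodes: 0:pt, 2:pt, 3:pt, 4:pt, 6:pt, 7:pt, 8:pt, 11:pt, 12:pt, 13:pt, 14:F, 15:F, 16:F, 17:F, 18:pt, 19:pt, 20:pt, 21:F, 22:F, 23:F, 24:F edges: (14,2,has); (14,11,has); (14,13,has); (15,3,has); (15,11,has); (15,12,has); (16,6,has); (16,12,has); (16,13,has); (17,11,has); (17,12,has); (17,13,has); (21,6,has); (21,18,has); (21,20,has); (22,7,has); (22,18,has); (22,19,has); (23,8,has); (23,19,has); (23,20,has); (24,18,has); (24,19,has); (24,20,has)
final:
nodes: 0:pt, 2:pt, 3:pt, 4:pt, 6:pt, 7:pt, 8:pt, 11:pt, 12:pt, 13:pt, 14:F, 15:F, 16:F, 17:F, 18:pt, 19:pt, 20:pt, 21:F, 22:F, 23:F, 24:F
edges: (14,2,has); (14,11,has); (14,13,has); (15,3,has); (15,11,has); (15,12,has); (16,6,has); (16,12,has); (16,13,has); (17,11,has); (17,12,has); (17,13,has); (21,6,has); (21,18,has); (21,20,has); (22,7,has); (22,18,has); (22,19,has); (23,8,has); (23,19,has); (23,20,has); (24,18,has); (24,19,has); (24,20,has)


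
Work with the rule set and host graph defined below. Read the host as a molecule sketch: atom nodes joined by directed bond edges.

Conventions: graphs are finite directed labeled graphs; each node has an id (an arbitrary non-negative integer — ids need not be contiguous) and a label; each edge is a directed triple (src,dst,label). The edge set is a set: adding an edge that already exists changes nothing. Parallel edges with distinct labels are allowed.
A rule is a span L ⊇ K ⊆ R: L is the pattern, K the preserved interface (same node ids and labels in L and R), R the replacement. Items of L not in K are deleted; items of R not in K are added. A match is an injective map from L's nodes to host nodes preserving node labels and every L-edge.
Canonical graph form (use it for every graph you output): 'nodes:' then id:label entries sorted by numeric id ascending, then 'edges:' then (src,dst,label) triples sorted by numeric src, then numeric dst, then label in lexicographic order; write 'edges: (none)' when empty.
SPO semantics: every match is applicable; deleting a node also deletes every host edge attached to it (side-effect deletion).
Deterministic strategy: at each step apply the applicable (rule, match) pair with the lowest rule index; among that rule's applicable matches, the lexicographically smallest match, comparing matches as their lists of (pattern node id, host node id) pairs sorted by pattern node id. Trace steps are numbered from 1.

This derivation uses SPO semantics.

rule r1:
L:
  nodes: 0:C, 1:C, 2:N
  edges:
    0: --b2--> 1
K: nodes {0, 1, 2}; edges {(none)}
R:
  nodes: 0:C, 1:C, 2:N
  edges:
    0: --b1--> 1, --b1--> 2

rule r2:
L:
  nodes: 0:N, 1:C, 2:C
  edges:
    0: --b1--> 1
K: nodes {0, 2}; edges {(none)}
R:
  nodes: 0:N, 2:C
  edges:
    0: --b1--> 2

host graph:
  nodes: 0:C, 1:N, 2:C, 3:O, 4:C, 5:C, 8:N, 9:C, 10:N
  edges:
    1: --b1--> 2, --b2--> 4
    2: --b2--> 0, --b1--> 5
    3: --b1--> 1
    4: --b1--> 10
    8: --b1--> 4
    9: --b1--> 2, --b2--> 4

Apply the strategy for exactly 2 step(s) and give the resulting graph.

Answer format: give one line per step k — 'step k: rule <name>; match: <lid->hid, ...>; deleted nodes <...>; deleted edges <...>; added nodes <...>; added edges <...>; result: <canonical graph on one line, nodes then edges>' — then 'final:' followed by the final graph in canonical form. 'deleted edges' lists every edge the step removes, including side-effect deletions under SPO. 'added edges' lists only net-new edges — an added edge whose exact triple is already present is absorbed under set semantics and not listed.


step 1: rule r1; match: 0->2, 1->0, 2->1; deleted nodes (none); deleted edges (2,0,b2); added nodes (none); added edges (2,0,b1); (2,1,b1); result: nodes: 0:C, 1:N, 2:C, 3:O, 4:C, 5:C, 8:N, 9:C, 10:N edges: (1,2,b1); (1,4,b2); (2,0,b1); (2,1,b1); (2,5,b1); (3,1,b1); (4,10,b1); (8,4,b1); (9,2,b1); (9,4,b2)
step 2: rule r1; match: 0->9, 1->4, 2->1; deleted nodes (none); deleted edges (9,4,b2); added nodes (none); added edges (9,1,b1); (9,4,b1); result: nodes: 0:C, 1:N, 2:C, 3:O, 4:C, 5:C, 8:N, 9:C, 10:N edges: (1,2,b1); (1,4,b2); (2,0,b1); (2,1,b1); (2,5,b1); (3,1,b1); (4,10,b1); (8,4,b1); (9,1,b1); (9,2,b1); (9,4,b1)
final:
nodes: 0:C, 1:N, 2:C, 3:O, 4:C, 5:C, 8:N, 9:C, 10:N
edges: (1,2,b1); (1,4,b2); (2,0,b1); (2,1,b1); (2,5,b1); (3,1,b1); (4,10,b1); (8,4,b1); (9,1,b1); (9,2,b1); (9,4,b1)


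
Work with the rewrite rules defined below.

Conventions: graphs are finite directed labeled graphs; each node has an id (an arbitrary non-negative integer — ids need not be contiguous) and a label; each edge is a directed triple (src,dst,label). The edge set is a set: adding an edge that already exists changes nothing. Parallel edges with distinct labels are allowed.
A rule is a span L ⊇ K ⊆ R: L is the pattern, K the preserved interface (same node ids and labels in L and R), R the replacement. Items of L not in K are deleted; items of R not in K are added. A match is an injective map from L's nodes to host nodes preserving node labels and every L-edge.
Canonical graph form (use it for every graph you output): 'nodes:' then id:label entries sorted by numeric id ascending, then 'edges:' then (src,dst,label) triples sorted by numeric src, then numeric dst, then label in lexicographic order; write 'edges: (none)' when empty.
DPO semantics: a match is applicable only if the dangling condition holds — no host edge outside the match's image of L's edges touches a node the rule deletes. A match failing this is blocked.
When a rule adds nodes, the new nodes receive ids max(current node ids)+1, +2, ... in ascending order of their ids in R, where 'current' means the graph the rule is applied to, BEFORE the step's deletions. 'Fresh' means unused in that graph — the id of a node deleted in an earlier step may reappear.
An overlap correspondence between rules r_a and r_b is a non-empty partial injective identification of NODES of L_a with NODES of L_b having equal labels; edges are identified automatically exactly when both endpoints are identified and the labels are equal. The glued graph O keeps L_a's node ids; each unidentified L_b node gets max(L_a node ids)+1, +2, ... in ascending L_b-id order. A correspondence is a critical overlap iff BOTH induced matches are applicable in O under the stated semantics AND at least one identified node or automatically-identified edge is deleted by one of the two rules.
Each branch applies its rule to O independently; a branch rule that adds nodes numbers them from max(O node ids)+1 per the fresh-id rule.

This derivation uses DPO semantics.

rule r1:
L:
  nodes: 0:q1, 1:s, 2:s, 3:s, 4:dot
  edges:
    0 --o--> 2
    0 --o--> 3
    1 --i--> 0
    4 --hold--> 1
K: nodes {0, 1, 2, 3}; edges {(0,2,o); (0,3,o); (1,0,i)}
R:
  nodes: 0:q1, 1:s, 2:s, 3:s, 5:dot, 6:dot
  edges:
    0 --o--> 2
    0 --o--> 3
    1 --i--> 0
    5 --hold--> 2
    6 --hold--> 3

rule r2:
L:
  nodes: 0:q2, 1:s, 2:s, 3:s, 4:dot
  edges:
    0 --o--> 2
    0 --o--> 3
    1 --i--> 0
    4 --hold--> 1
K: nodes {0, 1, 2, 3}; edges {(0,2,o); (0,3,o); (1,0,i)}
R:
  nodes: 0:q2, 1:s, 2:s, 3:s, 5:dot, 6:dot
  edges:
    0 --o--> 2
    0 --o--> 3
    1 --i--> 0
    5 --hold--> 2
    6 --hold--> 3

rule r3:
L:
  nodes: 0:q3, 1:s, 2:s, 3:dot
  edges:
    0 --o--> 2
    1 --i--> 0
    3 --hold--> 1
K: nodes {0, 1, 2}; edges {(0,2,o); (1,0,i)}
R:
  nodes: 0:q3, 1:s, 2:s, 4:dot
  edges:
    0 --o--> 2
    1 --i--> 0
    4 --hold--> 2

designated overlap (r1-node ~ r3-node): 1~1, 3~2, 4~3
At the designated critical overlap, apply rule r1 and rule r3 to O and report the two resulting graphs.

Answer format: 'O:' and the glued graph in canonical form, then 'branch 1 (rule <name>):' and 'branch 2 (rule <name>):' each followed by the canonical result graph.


O:
nodes: 0:q1, 1:s, 2:s, 3:s, 4:dot, 5:q3
edges: (0,2,o); (0,3,o); (1,0,i); (1,5,i); (4,1,hold); (5,3,o)
branch 1 (rule r1):
nodes: 0:q1, 1:s, 2:s, 3:s, 5:q3, 6:dot, 7:dot
edges: (0,2,o); (0,3,o); (1,0,i); (1,5,i); (5,3,o); (6,2,hold); (7,3,hold)
branch 2 (rule r3):
nodes: 0:q1, 1:s, 2:s, 3:s, 5:q3, 6:dot
edges: (0,2,o); (0,3,o); (1,0,i); (1,5,i); (5,3,o); (6,3,hold)


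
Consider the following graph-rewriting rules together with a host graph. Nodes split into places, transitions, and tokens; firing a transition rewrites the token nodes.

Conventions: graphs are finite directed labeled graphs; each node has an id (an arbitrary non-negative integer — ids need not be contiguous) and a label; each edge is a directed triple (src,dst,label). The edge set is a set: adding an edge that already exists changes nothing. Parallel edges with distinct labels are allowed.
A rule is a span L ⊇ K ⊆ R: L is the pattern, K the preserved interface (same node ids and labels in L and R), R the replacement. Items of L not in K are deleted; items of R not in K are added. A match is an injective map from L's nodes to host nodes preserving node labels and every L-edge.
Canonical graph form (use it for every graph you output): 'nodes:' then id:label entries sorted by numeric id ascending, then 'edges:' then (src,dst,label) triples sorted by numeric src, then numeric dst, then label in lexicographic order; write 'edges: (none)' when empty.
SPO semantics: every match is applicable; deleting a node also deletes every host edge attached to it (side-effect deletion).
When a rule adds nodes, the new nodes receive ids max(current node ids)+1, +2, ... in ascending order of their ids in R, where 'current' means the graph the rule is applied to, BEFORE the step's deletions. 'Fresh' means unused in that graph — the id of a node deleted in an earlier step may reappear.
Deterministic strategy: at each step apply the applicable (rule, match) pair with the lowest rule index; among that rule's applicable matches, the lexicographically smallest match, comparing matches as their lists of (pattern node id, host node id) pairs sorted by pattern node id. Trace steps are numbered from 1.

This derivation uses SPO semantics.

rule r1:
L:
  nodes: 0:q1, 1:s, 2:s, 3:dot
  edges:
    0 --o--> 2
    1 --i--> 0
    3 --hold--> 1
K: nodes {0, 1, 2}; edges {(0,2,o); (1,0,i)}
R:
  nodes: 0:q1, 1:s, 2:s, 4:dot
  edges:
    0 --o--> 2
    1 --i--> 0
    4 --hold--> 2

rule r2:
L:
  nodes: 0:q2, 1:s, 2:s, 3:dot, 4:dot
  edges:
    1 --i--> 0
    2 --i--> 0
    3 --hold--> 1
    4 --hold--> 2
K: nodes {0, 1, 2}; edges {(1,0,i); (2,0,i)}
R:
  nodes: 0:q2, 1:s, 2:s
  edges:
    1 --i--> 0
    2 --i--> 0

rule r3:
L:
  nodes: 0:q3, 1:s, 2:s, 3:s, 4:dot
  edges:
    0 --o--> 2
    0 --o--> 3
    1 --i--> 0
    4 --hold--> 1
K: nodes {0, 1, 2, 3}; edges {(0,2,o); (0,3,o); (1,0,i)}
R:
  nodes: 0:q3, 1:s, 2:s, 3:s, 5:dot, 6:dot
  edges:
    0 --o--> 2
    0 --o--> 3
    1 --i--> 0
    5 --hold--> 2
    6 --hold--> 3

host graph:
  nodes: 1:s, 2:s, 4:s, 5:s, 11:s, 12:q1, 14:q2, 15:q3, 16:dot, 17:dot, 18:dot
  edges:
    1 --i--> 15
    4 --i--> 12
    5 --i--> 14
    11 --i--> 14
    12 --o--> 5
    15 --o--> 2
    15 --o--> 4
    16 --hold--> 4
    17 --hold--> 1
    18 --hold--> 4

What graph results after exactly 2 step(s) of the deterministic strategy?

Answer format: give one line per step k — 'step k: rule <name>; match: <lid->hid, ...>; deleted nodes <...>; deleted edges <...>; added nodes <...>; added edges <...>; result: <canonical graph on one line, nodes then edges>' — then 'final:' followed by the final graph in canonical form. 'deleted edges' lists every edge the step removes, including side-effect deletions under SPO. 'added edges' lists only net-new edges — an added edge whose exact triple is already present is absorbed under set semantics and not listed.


step 1: rule r1; match: 0->12, 1->4, 2->5, 3->16; deleted nodes 16; deleted edges (16,4,hold); added nodes 19; added edges (19,5,hold); result: nodes: 1:s, 2:s, 4:s, 5:s, 11:s, 12:q1, 14:q2, 15:q3, 17:dot, 18:dot, 19:dot edges: (1,15,i); (4,12,i); (5,14,i); (11,14,i); (12,5,o); (15,2,o); (15,4,o); (17,1,hold); (18,4,hold); (19,5,hold)
step 2: rule r1; match: 0->12, 1->4, 2->5, 3->18; deleted nodes 18; deleted edges (18,4,hold); added nodes 20; added edges (20,5,hold); result: nodes: 1:s, 2:s, 4:s, 5:s, 11:s, 12:q1, 14:q2, 15:q3, 17:dot, 19:dot, 20:dot edges: (1,15,i); (4,12,i); (5,14,i); (11,14,i); (12,5,o); (15,2,o); (15,4,o); (17,1,hold); (19,5,hold); (20,5,hold)
final:
nodes: 1:s, 2:s, 4:s, 5:s, 11:s, 12:q1, 14:q2, 15:q3, 17:dot, 19:dot, 20:dot
edges: (1,15,i); (4,12,i); (5,14,i); (11,14,i); (12,5,o); (15,2,o); (15,4,o); (17,1,hold); (19,5,hold); (20,5,hold)


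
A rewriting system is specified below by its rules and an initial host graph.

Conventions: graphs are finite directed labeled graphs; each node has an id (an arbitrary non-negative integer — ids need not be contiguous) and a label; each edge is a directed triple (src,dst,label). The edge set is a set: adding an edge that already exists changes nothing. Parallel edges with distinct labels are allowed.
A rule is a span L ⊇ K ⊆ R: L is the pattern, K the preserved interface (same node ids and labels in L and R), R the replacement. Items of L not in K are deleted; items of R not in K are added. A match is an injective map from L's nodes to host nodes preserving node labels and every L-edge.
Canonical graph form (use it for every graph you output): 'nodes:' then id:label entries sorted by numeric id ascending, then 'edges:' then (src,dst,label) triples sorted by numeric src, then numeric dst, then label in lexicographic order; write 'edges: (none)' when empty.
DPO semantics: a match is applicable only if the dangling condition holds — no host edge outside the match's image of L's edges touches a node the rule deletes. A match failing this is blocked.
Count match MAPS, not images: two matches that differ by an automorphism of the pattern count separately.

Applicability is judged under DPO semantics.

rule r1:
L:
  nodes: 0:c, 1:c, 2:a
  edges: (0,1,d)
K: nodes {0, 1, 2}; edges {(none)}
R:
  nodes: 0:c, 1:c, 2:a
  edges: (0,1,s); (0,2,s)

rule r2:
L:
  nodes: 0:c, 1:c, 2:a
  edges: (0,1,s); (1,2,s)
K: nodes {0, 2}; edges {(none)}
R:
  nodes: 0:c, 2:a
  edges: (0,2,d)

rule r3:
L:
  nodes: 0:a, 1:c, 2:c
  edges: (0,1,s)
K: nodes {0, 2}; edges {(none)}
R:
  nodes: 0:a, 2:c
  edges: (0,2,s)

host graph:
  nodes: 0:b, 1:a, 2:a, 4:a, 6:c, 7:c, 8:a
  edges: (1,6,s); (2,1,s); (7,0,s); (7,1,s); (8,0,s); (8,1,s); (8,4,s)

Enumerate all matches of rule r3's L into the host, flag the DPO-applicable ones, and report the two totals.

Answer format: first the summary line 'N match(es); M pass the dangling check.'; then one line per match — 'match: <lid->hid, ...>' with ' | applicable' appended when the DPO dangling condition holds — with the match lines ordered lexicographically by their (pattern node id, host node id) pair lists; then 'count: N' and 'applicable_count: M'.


1 match(es); 1 pass the dangling check.
match: 0->1, 1->6, 2->7 | applicable
count: 1
applicable_count: 1


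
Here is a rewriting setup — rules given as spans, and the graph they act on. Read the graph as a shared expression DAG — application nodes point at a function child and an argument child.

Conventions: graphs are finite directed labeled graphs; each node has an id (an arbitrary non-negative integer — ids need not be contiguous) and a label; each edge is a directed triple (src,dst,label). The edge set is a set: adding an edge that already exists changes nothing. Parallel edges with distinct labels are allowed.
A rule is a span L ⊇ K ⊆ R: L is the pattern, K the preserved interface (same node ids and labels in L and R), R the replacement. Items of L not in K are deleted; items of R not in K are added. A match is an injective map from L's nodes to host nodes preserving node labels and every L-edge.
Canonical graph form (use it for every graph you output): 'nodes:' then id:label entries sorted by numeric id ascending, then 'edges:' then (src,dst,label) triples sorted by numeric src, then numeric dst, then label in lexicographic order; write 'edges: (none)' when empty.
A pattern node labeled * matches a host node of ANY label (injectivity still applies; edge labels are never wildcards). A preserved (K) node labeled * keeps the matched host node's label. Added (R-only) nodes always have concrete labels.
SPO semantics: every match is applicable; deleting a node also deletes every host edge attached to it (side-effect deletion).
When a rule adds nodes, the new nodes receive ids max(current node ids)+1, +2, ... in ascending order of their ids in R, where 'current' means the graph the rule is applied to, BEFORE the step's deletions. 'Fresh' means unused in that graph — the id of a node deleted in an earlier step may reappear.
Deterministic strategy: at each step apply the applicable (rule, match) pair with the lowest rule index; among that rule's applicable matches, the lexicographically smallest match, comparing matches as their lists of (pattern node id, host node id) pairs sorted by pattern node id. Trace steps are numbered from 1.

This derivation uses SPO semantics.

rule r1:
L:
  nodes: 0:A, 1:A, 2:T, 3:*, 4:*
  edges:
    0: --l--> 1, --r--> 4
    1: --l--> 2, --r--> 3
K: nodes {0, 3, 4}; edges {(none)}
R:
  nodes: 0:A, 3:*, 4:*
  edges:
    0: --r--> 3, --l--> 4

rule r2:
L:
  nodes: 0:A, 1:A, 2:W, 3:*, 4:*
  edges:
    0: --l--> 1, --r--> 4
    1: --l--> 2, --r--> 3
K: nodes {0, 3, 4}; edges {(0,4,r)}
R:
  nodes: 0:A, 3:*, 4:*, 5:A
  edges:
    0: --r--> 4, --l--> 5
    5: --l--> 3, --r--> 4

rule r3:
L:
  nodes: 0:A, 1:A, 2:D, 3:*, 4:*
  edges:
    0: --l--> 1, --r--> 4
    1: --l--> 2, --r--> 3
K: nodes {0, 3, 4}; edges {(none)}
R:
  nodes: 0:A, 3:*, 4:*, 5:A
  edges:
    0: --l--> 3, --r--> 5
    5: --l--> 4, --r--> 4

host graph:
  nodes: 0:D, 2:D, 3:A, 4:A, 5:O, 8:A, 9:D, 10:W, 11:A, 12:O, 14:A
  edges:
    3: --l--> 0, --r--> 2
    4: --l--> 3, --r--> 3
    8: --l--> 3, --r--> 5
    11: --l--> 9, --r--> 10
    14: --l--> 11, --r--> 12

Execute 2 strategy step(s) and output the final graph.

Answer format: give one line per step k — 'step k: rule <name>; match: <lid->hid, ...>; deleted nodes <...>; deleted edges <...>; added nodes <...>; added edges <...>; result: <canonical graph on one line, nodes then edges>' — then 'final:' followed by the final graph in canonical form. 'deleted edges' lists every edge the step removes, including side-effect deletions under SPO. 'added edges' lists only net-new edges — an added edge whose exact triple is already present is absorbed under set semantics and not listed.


step 1: rule r3; match: 0->8, 1->3, 2->0, 3->2, 4->5; deleted nodes 0, 3; deleted edges (3,0,l); (3,2,r); (4,3,l); (4,3,r); (8,3,l); (8,5,r); added nodes 15; added edges (8,2,l); (8,15,r); (15,5,l); (15,5,r); result: nodes: 2:D, 4:A, 5:O, 8:A, 9:D, 10:W, 11:A, 12:O, 14:A, 15:A edges: (8,2,l); (8,15,r); (11,9,l); (11,10,r); (14,11,l); (14,12,r); (15,5,l); (15,5,r)
step 2: rule r3; match: 0->14, 1->11, 2->9, 3->10, 4->12; deleted nodes 9, 11; deleted edges (11,9,l); (11,10,r); (14,11,l); (14,12,r); added nodes 16; added edges (14,10,l); (14,16,r); (16,12,l); (16,12,r); result: nodes: 2:D, 4:A, 5:O, 8:A, 10:W, 12:O, 14:A, 15:A, 16:A edges: (8,2,l); (8,15,r); (14,10,l); (14,16,r); (15,5,l); (15,5,r); (16,12,l); (16,12,r)
final:
nodes: 2:D, 4:A, 5:O, 8:A, 10:W, 12:O, 14:A, 15:A, 16:A
edges: (8,2,l); (8,15,r); (14,10,l); (14,16,r); (15,5,l); (15,5,r); (16,12,l); (16,12,r)


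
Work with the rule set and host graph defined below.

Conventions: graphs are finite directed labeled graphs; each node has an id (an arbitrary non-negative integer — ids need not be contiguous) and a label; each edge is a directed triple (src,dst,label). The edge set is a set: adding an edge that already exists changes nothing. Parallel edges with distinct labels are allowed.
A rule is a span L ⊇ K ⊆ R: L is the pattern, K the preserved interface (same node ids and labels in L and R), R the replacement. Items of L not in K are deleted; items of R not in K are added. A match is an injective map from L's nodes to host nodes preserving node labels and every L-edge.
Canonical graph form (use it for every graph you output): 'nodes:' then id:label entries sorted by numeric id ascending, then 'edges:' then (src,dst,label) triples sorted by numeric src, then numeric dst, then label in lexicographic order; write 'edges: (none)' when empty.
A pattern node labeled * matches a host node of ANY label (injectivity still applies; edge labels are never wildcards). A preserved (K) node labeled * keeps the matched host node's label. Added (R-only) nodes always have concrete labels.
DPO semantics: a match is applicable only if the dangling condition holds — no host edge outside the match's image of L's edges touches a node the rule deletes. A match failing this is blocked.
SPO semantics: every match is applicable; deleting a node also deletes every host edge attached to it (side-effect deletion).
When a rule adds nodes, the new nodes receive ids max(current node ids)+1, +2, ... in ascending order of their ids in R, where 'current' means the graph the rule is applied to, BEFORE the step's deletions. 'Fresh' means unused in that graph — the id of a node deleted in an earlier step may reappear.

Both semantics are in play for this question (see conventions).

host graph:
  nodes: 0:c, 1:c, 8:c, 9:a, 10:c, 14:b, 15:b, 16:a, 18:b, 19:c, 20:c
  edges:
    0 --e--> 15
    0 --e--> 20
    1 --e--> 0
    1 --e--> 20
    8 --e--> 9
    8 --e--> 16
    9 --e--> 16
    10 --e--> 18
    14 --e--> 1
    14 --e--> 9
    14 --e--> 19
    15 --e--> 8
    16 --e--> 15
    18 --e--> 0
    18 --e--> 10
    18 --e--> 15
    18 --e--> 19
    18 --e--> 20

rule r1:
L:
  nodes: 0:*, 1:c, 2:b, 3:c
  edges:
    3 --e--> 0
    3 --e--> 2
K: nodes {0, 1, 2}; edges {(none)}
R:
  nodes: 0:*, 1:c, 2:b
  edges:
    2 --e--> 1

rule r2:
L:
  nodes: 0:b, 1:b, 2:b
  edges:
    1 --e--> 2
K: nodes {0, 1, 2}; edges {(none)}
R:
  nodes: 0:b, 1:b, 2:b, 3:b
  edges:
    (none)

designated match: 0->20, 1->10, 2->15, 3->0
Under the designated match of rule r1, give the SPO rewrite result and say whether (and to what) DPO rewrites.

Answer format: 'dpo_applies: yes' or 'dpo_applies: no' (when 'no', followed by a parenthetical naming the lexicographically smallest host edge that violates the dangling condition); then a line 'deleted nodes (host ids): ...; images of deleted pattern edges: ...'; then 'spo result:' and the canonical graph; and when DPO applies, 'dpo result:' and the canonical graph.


dpo_applies: no
(the rule deletes node 0, which keeps host edge (1,0,e) outside the match image — the dangling condition fails, DPO blocks; SPO proceeds and side-deletes such edges)
deleted nodes (host ids): 0; images of deleted pattern edges: (0,15,e); (0,20,e)
spo result:
nodes: 1:c, 8:c, 9:a, 10:c, 14:b, 15:b, 16:a, 18:b, 19:c, 20:c
edges: (1,20,e); (8,9,e); (8,16,e); (9,16,e); (10,18,e); (14,1,e); (14,9,e); (14,19,e); (15,8,e); (15,10,e); (16,15,e); (18,10,e); (18,15,e); (18,19,e); (18,20,e)


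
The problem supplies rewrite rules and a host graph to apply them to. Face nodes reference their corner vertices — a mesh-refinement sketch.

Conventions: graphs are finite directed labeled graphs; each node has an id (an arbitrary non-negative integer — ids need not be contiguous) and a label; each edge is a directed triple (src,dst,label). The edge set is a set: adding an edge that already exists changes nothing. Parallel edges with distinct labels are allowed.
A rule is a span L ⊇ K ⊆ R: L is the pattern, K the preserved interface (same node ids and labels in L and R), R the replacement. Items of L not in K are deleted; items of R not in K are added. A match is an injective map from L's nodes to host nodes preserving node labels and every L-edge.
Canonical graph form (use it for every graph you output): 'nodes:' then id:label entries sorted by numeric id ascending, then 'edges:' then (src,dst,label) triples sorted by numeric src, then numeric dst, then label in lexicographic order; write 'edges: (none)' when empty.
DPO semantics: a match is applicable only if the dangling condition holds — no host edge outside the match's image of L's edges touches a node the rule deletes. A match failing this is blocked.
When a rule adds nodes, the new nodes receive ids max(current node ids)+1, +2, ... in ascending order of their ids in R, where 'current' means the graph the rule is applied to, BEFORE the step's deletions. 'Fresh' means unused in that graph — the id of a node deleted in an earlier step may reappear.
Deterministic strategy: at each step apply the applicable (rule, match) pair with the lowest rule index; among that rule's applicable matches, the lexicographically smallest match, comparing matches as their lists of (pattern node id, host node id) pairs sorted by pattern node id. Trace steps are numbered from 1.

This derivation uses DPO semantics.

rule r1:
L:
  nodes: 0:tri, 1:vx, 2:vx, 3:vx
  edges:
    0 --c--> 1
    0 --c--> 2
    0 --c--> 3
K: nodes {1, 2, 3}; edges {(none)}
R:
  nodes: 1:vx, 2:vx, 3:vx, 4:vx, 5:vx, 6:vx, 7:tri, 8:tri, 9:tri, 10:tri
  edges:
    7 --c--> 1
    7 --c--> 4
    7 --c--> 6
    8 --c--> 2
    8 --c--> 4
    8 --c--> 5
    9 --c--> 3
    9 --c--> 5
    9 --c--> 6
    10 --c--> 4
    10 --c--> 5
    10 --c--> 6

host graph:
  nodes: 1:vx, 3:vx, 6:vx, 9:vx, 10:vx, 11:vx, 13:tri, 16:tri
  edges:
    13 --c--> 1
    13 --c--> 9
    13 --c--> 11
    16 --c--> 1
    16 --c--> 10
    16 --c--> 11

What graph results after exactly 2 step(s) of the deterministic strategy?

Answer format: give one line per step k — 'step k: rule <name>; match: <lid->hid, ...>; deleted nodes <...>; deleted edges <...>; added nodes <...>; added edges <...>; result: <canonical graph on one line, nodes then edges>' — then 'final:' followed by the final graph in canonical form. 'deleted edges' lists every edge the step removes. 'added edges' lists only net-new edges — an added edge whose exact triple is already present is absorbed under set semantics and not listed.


step 1: rule r1; match: 0->13, 1->1, 2->9, 3->11; deleted nodes 13; deleted edges (13,1,c); (13,9,c); (13,11,c); added nodes 17, 18, 19, 20, 21, 22, 23; added edges (20,1,c); (20,17,c); (20,19,c); (21,9,c); (21,17,c); (21,18,c); (22,11,c); (22,18,c); (22,19,c); (23,17,c); (23,18,c); (23,19,c); result: nodes: 1:vx, 3:vx, 6:vx, 9:vx, 10:vx, 11:vx, 16:tri, 17:vx, 18:vx, 19:vx, 20:tri, 21:tri, 22:tri, 23:tri edges: (16,1,c); (16,10,c); (16,11,c); (20,1,c); (20,17,c); (20,19,c); (21,9,c); (21,17,c); (21,18,c); (22,11,c); (22,18,c); (22,19,c); (23,17,c); (23,18,c); (23,19,c)
step 2: rule r1; match: 0->16, 1->1, 2->10, 3->11; deleted nodes 16; deleted edges (16,1,c); (16,10,c); (16,11,c); added nodes 24, 25, 26, 27, 28, 29, 30; added edges (27,1,c); (27,24,c); (27,26,c); (28,10,c); (28,24,c); (28,25,c); (29,11,c); (29,25,c); (29,26,c); (30,24,c); (30,25,c); (30,26,c); result: nodes: 1:vx, 3:vx, 6:vx, 9:vx, 10:vx, 11:vx, 17:vx, 18:vx, 19:vx, 20:tri, 21:tri, 22:tri, 23:tri, 24:vx, 25:vx, 26:vx, 27:tri, 28:tri, 29:tri, 30:tri edges: (20,1,c); (20,17,c); (20,19,c); (21,9,c); (21,17,c); (21,18,c); (22,11,c); (22,18,c); (22,19,c); (23,17,c); (23,18,c); (23,19,c); (27,1,c); (27,24,c); (27,26,c); (28,10,c); (28,24,c); (28,25,c); (29,11,c); (29,25,c); (29,26,c); (30,24,c); (30,25,c); (30,26,c)
final:
nodes: 1:vx, 3:vx, 6:vx, 9:vx, 10:vx, 11:vx, 17:vx, 18:vx, 19:vx, 20:tri, 21:tri, 22:tri, 23:tri, 24:vx, 25:vx, 26:vx, 27:tri, 28:tri, 29:tri, 30:tri
edges: (20,1,c); (20,17,c); (20,19,c); (21,9,c); (21,17,c); (21,18,c); (22,11,c); (22,18,c); (22,19,c); (23,17,c); (23,18,c); (23,19,c); (27,1,c); (27,24,c); (27,26,c); (28,10,c); (28,24,c); (28,25,c); (29,11,c); (29,25,c); (29,26,c); (30,24,c); (30,25,c); (30,26,c)
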